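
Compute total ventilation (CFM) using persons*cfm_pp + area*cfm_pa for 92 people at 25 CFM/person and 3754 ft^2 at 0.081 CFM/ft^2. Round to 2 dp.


Total = 92*25 + 3754*0.081 = 2604.07 CFM

2604.07 CFM


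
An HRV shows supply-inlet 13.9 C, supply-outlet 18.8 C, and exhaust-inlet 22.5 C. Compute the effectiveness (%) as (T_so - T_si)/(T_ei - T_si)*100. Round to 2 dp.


eff = (18.8-13.9)/(22.5-13.9)*100 = 56.98 %

56.98 %


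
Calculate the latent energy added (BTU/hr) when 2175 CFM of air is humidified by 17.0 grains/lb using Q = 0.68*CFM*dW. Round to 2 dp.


Q = 0.68 * 2175 * 17.0 = 25143.00 BTU/hr

25143.00 BTU/hr


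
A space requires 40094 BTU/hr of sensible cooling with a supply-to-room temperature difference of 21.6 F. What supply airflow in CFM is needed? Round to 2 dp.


CFM = 40094 / (1.08 * 21.6) = 1718.71

1718.71 CFM


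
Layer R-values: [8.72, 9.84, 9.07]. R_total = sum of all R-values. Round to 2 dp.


R_total = 8.72 + 9.84 + 9.07 = 27.63

27.63


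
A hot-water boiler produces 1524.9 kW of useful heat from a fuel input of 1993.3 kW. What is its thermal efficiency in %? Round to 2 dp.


eta = (1524.9/1993.3)*100 = 76.50 %

76.50 %


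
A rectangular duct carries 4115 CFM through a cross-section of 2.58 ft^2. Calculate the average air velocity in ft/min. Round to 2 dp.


V = 4115 / 2.58 = 1594.96 ft/min

1594.96 ft/min


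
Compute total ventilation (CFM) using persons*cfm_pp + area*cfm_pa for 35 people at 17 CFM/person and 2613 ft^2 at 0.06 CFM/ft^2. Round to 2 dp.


Total = 35*17 + 2613*0.06 = 751.78 CFM

751.78 CFM


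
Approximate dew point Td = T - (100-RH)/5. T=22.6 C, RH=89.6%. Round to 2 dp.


Td = 22.6 - (100-89.6)/5 = 20.52 C

20.52 C


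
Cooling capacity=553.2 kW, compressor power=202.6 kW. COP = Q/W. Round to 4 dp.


COP = 553.2 / 202.6 = 2.7305

2.7305


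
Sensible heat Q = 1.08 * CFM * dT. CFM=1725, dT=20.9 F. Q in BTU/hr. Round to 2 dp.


Q = 1.08 * 1725 * 20.9 = 38936.70 BTU/hr

38936.70 BTU/hr


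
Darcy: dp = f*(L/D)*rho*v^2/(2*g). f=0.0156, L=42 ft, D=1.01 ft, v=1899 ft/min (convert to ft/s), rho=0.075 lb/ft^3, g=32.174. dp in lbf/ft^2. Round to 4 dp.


v_fps = 1899/60 = 31.65 ft/s
dp = 0.0156*(42/1.01)*0.075*31.65^2/(2*32.174) = 0.7574 lbf/ft^2

0.7574 lbf/ft^2


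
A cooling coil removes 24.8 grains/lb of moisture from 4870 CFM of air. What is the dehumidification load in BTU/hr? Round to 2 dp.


Q = 0.68 * 4870 * 24.8 = 82127.68 BTU/hr

82127.68 BTU/hr


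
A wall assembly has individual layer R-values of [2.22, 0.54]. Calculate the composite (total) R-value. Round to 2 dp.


R_total = 2.22 + 0.54 = 2.76

2.76


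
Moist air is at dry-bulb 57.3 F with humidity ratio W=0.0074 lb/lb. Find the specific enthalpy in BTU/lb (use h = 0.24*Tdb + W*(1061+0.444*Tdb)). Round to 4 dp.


h = 0.24*57.3 + 0.0074*(1061+0.444*57.3) = 21.7917 BTU/lb

21.7917 BTU/lb


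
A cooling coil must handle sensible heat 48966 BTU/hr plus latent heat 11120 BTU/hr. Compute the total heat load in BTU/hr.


Qt = 48966 + 11120 = 60086 BTU/hr

60086 BTU/hr


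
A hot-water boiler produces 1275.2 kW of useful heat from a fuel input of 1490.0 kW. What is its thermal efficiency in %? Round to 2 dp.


eta = (1275.2/1490.0)*100 = 85.58 %

85.58 %


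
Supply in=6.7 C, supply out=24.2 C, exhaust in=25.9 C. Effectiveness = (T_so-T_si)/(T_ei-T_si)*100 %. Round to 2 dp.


eff = (24.2-6.7)/(25.9-6.7)*100 = 91.15 %

91.15 %


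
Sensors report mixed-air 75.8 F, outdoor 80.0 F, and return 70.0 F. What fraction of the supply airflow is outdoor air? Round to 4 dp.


frac = (75.8 - 70.0) / (80.0 - 70.0) = 0.5800

0.5800


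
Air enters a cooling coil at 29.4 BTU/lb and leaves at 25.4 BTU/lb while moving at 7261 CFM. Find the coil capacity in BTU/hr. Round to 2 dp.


Q = 4.5 * 7261 * (29.4 - 25.4) = 130698.00 BTU/hr

130698.00 BTU/hr


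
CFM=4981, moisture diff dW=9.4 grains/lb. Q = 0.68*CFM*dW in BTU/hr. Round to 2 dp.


Q = 0.68 * 4981 * 9.4 = 31838.55 BTU/hr

31838.55 BTU/hr


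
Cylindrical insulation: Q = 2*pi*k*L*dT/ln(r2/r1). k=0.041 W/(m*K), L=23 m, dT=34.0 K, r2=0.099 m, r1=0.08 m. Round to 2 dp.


Q = 2*pi*0.041*23*34.0/ln(0.099/0.08) = 945.37 W

945.37 W


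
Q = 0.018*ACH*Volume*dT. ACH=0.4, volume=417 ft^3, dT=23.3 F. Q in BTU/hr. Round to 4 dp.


Q = 0.018 * 0.4 * 417 * 23.3 = 69.9559 BTU/hr

69.9559 BTU/hr


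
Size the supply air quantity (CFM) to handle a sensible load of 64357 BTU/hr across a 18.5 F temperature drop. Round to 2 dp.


CFM = 64357 / (1.08 * 18.5) = 3221.07

3221.07 CFM


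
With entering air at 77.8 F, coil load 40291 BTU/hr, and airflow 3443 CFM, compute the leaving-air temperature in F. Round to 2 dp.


dT = 40291/(1.08*3443) = 10.8355
T_leave = 77.8 - 10.8355 = 66.96 F

66.96 F


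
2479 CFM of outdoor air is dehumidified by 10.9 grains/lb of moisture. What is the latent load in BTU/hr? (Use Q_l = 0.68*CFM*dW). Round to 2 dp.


Q = 0.68 * 2479 * 10.9 = 18374.35 BTU/hr

18374.35 BTU/hr


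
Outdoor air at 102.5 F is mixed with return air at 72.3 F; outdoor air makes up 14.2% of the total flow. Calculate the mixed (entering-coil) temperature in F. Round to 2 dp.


T_mix = 72.3 + (14.2/100)*(102.5-72.3) = 76.59 F

76.59 F


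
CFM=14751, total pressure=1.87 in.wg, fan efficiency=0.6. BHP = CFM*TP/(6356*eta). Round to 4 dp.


BHP = 14751 * 1.87 / (6356 * 0.6) = 7.2332 hp

7.2332 hp


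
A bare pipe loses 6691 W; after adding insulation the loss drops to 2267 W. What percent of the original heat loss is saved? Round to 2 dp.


Savings = ((6691-2267)/6691)*100 = 66.12 %

66.12 %


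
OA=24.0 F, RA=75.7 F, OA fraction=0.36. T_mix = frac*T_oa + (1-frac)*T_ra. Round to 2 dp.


T_mix = 0.36*24.0 + 0.64*75.7 = 57.09 F

57.09 F


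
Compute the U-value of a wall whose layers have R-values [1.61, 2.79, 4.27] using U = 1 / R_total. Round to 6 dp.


R_total = 1.61 + 2.79 + 4.27 = 8.67
U = 1/8.67 = 0.115340

0.115340


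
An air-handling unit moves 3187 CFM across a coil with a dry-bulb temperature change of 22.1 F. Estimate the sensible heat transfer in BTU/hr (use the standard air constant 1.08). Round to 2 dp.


Q = 1.08 * 3187 * 22.1 = 76067.32 BTU/hr

76067.32 BTU/hr


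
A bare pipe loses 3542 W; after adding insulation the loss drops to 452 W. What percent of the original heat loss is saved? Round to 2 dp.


Savings = ((3542-452)/3542)*100 = 87.24 %

87.24 %


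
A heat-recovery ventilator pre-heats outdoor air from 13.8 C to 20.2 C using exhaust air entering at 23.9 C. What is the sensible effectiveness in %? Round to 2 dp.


eff = (20.2-13.8)/(23.9-13.8)*100 = 63.37 %

63.37 %


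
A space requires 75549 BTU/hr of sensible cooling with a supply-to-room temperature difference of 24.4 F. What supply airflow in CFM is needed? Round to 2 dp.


CFM = 75549 / (1.08 * 24.4) = 2866.92

2866.92 CFM


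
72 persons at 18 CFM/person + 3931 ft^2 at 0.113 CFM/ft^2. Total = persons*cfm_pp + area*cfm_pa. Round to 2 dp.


Total = 72*18 + 3931*0.113 = 1740.20 CFM

1740.20 CFM


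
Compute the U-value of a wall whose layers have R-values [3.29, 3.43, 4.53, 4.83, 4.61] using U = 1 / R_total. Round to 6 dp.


R_total = 3.29 + 3.43 + 4.53 + 4.83 + 4.61 = 20.69
U = 1/20.69 = 0.048333

0.048333


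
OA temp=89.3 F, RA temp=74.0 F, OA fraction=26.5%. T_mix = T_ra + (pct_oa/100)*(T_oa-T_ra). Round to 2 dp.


T_mix = 74.0 + (26.5/100)*(89.3-74.0) = 78.05 F

78.05 F


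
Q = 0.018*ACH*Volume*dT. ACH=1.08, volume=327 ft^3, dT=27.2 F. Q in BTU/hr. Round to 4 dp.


Q = 0.018 * 1.08 * 327 * 27.2 = 172.9071 BTU/hr

172.9071 BTU/hr


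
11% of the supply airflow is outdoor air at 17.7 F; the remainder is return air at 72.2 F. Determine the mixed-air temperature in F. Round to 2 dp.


T_mix = 0.11*17.7 + 0.89*72.2 = 66.21 F

66.21 F


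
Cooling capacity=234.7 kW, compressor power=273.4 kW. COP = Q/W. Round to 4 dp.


COP = 234.7 / 273.4 = 0.8584

0.8584


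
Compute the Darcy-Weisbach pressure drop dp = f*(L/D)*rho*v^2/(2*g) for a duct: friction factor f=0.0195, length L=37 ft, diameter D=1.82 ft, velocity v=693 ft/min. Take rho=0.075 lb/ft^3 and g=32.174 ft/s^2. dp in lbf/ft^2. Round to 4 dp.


v_fps = 693/60 = 11.55 ft/s
dp = 0.0195*(37/1.82)*0.075*11.55^2/(2*32.174) = 0.0616 lbf/ft^2

0.0616 lbf/ft^2


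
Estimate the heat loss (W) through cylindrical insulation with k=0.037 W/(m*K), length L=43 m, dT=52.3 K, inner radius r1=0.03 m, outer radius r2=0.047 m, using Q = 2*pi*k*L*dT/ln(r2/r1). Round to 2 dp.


Q = 2*pi*0.037*43*52.3/ln(0.047/0.03) = 1164.54 W

1164.54 W


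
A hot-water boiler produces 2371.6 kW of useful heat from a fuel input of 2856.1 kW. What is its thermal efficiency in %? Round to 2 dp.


eta = (2371.6/2856.1)*100 = 83.04 %

83.04 %


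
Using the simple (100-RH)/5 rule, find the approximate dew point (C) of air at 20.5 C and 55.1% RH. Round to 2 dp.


Td = 20.5 - (100-55.1)/5 = 11.52 C

11.52 C


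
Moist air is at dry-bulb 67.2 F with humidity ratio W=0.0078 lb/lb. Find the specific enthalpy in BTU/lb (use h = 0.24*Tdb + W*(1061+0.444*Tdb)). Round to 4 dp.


h = 0.24*67.2 + 0.0078*(1061+0.444*67.2) = 24.6365 BTU/lb

24.6365 BTU/lb


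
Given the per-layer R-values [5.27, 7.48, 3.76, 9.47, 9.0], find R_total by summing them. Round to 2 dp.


R_total = 5.27 + 7.48 + 3.76 + 9.47 + 9.0 = 34.98

34.98


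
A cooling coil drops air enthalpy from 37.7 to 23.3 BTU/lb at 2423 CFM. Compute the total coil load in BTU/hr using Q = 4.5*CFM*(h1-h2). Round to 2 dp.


Q = 4.5 * 2423 * (37.7 - 23.3) = 157010.40 BTU/hr

157010.40 BTU/hr


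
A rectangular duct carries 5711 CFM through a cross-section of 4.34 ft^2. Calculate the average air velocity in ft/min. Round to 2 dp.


V = 5711 / 4.34 = 1315.90 ft/min

1315.90 ft/min


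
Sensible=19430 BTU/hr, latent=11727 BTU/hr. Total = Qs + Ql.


Qt = 19430 + 11727 = 31157 BTU/hr

31157 BTU/hr


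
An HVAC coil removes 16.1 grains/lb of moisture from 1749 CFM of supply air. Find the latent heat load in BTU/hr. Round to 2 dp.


Q = 0.68 * 1749 * 16.1 = 19148.05 BTU/hr

19148.05 BTU/hr


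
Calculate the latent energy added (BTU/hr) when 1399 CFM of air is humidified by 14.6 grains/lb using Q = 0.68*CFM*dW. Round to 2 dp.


Q = 0.68 * 1399 * 14.6 = 13889.27 BTU/hr

13889.27 BTU/hr


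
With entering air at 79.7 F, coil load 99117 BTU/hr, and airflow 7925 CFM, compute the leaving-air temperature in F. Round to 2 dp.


dT = 99117/(1.08*7925) = 11.5804
T_leave = 79.7 - 11.5804 = 68.12 F

68.12 F


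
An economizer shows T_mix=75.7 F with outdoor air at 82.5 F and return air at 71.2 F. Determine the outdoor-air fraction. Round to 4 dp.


frac = (75.7 - 71.2) / (82.5 - 71.2) = 0.3982

0.3982


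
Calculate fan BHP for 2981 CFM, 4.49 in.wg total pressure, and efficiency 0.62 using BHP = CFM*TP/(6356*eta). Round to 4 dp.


BHP = 2981 * 4.49 / (6356 * 0.62) = 3.3965 hp

3.3965 hp


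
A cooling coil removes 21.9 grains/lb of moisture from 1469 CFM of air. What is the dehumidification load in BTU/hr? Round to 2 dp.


Q = 0.68 * 1469 * 21.9 = 21876.35 BTU/hr

21876.35 BTU/hr


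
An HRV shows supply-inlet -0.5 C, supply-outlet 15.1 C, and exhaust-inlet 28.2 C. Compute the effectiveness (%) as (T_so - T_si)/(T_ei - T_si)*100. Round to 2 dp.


eff = (15.1-(-0.5))/(28.2-(-0.5))*100 = 54.36 %

54.36 %


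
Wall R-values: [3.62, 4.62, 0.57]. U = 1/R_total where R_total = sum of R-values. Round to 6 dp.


R_total = 3.62 + 4.62 + 0.57 = 8.81
U = 1/8.81 = 0.113507

0.113507


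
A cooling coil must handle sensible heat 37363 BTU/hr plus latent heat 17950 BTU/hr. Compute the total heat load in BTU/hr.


Qt = 37363 + 17950 = 55313 BTU/hr

55313 BTU/hr


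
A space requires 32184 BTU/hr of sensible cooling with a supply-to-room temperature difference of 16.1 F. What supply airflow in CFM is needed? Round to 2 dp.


CFM = 32184 / (1.08 * 16.1) = 1850.93

1850.93 CFM


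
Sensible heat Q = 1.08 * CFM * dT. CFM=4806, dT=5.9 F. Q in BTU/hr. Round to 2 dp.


Q = 1.08 * 4806 * 5.9 = 30623.83 BTU/hr

30623.83 BTU/hr


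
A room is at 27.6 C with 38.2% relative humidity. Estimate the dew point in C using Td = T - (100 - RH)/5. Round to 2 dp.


Td = 27.6 - (100-38.2)/5 = 15.24 C

15.24 C


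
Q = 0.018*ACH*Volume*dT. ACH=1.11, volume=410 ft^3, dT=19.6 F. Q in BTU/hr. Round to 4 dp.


Q = 0.018 * 1.11 * 410 * 19.6 = 160.5593 BTU/hr

160.5593 BTU/hr


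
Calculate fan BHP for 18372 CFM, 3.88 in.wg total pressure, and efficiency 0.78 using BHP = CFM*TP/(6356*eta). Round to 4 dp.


BHP = 18372 * 3.88 / (6356 * 0.78) = 14.3784 hp

14.3784 hp


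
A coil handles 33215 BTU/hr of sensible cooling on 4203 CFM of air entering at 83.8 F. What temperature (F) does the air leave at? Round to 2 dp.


dT = 33215/(1.08*4203) = 7.3173
T_leave = 83.8 - 7.3173 = 76.48 F

76.48 F


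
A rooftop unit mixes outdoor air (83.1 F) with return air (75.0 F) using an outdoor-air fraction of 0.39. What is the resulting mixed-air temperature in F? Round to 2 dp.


T_mix = 0.39*83.1 + 0.61*75.0 = 78.16 F

78.16 F


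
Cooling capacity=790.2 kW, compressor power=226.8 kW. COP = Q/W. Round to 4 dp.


COP = 790.2 / 226.8 = 3.4841

3.4841


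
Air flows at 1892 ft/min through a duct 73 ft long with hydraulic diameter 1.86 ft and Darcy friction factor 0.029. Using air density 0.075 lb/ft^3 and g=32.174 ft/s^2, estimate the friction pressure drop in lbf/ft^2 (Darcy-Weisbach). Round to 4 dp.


v_fps = 1892/60 = 31.5333 ft/s
dp = 0.029*(73/1.86)*0.075*31.5333^2/(2*32.174) = 1.3191 lbf/ft^2

1.3191 lbf/ft^2


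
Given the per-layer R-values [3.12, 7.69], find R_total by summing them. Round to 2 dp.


R_total = 3.12 + 7.69 = 10.81

10.81


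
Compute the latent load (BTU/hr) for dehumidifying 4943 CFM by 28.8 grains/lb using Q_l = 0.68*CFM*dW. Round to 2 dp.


Q = 0.68 * 4943 * 28.8 = 96803.71 BTU/hr

96803.71 BTU/hr


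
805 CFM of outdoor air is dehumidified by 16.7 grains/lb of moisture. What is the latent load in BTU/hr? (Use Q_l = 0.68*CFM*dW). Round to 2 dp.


Q = 0.68 * 805 * 16.7 = 9141.58 BTU/hr

9141.58 BTU/hr


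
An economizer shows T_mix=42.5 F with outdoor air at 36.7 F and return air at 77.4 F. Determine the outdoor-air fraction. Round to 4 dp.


frac = (42.5 - 77.4) / (36.7 - 77.4) = 0.8575

0.8575


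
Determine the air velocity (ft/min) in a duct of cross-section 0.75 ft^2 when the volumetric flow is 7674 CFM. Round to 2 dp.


V = 7674 / 0.75 = 10232.00 ft/min

10232.00 ft/min


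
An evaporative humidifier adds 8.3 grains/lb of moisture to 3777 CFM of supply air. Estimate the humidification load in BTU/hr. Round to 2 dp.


Q = 0.68 * 3777 * 8.3 = 21317.39 BTU/hr

21317.39 BTU/hr


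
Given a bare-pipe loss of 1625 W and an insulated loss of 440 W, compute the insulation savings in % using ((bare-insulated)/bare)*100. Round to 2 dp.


Savings = ((1625-440)/1625)*100 = 72.92 %

72.92 %


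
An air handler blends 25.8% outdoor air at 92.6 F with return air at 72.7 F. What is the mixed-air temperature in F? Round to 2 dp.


T_mix = 72.7 + (25.8/100)*(92.6-72.7) = 77.83 F

77.83 F


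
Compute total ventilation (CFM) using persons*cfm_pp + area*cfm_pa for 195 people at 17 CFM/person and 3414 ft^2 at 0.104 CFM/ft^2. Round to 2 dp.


Total = 195*17 + 3414*0.104 = 3670.06 CFM

3670.06 CFM


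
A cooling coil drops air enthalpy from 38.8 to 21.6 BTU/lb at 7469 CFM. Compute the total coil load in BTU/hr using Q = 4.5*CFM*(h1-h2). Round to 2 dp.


Q = 4.5 * 7469 * (38.8 - 21.6) = 578100.60 BTU/hr

578100.60 BTU/hr


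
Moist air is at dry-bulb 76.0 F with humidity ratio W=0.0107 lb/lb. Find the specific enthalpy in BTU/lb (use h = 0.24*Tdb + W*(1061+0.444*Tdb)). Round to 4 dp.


h = 0.24*76.0 + 0.0107*(1061+0.444*76.0) = 29.9538 BTU/lb

29.9538 BTU/lb


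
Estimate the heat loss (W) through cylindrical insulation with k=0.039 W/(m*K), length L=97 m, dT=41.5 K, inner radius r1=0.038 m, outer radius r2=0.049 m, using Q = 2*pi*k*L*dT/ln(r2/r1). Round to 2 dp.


Q = 2*pi*0.039*97*41.5/ln(0.049/0.038) = 3879.99 W

3879.99 W


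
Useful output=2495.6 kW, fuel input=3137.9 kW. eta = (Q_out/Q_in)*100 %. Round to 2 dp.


eta = (2495.6/3137.9)*100 = 79.53 %

79.53 %


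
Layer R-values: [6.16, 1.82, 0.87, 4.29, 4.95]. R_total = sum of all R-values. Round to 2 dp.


R_total = 6.16 + 1.82 + 0.87 + 4.29 + 4.95 = 18.09

18.09


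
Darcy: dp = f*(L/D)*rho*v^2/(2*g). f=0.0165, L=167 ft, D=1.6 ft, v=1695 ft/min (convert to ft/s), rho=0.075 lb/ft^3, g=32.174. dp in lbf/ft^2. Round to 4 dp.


v_fps = 1695/60 = 28.25 ft/s
dp = 0.0165*(167/1.6)*0.075*28.25^2/(2*32.174) = 1.6019 lbf/ft^2

1.6019 lbf/ft^2


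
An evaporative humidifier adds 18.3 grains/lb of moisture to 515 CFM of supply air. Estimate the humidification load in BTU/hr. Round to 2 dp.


Q = 0.68 * 515 * 18.3 = 6408.66 BTU/hr

6408.66 BTU/hr


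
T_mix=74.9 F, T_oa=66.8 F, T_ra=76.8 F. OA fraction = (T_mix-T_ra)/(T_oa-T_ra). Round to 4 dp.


frac = (74.9 - 76.8) / (66.8 - 76.8) = 0.1900

0.1900


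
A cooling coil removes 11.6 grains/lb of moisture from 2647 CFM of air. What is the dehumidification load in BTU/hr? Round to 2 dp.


Q = 0.68 * 2647 * 11.6 = 20879.54 BTU/hr

20879.54 BTU/hr


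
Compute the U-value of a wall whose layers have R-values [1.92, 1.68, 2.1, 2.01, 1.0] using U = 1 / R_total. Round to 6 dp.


R_total = 1.92 + 1.68 + 2.1 + 2.01 + 1.0 = 8.71
U = 1/8.71 = 0.114811

0.114811


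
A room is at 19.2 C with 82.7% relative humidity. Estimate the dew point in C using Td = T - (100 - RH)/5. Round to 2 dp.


Td = 19.2 - (100-82.7)/5 = 15.74 C

15.74 C


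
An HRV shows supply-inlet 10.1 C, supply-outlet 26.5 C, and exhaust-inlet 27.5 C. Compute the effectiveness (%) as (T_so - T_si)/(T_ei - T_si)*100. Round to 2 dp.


eff = (26.5-10.1)/(27.5-10.1)*100 = 94.25 %

94.25 %


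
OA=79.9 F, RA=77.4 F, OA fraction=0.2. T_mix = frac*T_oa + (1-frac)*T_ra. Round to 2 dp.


T_mix = 0.2*79.9 + 0.8*77.4 = 77.90 F

77.90 F


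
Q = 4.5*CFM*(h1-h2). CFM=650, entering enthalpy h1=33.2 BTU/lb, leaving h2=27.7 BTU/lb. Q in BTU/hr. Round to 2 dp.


Q = 4.5 * 650 * (33.2 - 27.7) = 16087.50 BTU/hr

16087.50 BTU/hr


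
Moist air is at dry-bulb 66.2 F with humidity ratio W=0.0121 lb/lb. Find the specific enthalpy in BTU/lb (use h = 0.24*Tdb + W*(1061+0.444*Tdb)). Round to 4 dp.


h = 0.24*66.2 + 0.0121*(1061+0.444*66.2) = 29.0818 BTU/lb

29.0818 BTU/lb


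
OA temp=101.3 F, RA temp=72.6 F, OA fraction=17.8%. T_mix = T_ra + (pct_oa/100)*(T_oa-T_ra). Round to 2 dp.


T_mix = 72.6 + (17.8/100)*(101.3-72.6) = 77.71 F

77.71 F


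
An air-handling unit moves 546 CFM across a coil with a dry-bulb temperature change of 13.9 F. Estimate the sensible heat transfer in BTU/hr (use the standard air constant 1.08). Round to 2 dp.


Q = 1.08 * 546 * 13.9 = 8196.55 BTU/hr

8196.55 BTU/hr


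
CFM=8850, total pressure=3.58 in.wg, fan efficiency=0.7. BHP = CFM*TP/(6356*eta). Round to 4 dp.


BHP = 8850 * 3.58 / (6356 * 0.7) = 7.1211 hp

7.1211 hp


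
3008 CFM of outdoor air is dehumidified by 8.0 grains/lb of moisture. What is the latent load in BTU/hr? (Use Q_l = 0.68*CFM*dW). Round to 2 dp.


Q = 0.68 * 3008 * 8.0 = 16363.52 BTU/hr

16363.52 BTU/hr


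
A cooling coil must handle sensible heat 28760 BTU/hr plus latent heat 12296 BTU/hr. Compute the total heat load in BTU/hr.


Qt = 28760 + 12296 = 41056 BTU/hr

41056 BTU/hr


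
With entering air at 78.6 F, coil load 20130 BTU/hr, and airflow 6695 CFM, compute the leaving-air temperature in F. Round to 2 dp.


dT = 20130/(1.08*6695) = 2.7840
T_leave = 78.6 - 2.7840 = 75.82 F

75.82 F


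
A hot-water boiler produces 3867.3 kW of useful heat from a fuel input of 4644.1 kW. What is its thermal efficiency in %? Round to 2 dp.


eta = (3867.3/4644.1)*100 = 83.27 %

83.27 %


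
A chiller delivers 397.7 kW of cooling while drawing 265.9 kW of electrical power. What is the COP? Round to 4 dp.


COP = 397.7 / 265.9 = 1.4957

1.4957


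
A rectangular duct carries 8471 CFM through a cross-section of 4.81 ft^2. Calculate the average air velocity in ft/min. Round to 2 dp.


V = 8471 / 4.81 = 1761.12 ft/min

1761.12 ft/min


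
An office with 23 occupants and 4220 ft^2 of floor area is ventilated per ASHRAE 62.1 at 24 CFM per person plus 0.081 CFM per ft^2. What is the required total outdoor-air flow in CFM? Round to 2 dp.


Total = 23*24 + 4220*0.081 = 893.82 CFM

893.82 CFM


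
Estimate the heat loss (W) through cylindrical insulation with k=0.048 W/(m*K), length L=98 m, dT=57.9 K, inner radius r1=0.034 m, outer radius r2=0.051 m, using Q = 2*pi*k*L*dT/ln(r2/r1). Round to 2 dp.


Q = 2*pi*0.048*98*57.9/ln(0.051/0.034) = 4220.58 W

4220.58 W


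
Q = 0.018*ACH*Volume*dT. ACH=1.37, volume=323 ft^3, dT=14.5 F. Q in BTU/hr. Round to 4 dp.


Q = 0.018 * 1.37 * 323 * 14.5 = 115.4951 BTU/hr

115.4951 BTU/hr


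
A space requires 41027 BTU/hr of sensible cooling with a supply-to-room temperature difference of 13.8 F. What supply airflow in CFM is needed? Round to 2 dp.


CFM = 41027 / (1.08 * 13.8) = 2752.75

2752.75 CFM


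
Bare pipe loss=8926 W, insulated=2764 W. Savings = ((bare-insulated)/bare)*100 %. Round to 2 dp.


Savings = ((8926-2764)/8926)*100 = 69.03 %

69.03 %


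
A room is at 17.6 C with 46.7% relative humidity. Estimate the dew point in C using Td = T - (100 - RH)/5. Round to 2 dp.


Td = 17.6 - (100-46.7)/5 = 6.94 C

6.94 C


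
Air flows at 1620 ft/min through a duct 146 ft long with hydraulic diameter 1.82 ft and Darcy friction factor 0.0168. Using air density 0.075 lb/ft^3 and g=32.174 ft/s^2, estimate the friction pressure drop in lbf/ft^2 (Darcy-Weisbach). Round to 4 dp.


v_fps = 1620/60 = 27.0 ft/s
dp = 0.0168*(146/1.82)*0.075*27.0^2/(2*32.174) = 1.1451 lbf/ft^2

1.1451 lbf/ft^2


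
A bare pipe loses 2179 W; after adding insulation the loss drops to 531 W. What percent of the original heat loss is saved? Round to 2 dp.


Savings = ((2179-531)/2179)*100 = 75.63 %

75.63 %


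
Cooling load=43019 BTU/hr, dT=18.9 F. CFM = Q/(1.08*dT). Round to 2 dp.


CFM = 43019 / (1.08 * 18.9) = 2107.53

2107.53 CFM


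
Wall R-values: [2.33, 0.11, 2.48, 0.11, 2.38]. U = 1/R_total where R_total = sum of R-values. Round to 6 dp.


R_total = 2.33 + 0.11 + 2.48 + 0.11 + 2.38 = 7.41
U = 1/7.41 = 0.134953

0.134953


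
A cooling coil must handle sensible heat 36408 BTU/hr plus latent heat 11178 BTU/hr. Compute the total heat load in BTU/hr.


Qt = 36408 + 11178 = 47586 BTU/hr

47586 BTU/hr


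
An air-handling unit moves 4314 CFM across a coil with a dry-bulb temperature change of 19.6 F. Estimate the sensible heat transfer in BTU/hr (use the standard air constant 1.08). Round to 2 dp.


Q = 1.08 * 4314 * 19.6 = 91318.75 BTU/hr

91318.75 BTU/hr


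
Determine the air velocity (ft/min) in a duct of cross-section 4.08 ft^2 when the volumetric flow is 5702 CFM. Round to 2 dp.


V = 5702 / 4.08 = 1397.55 ft/min

1397.55 ft/min


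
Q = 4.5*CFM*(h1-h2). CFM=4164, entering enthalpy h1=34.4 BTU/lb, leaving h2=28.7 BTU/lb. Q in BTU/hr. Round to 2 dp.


Q = 4.5 * 4164 * (34.4 - 28.7) = 106806.60 BTU/hr

106806.60 BTU/hr


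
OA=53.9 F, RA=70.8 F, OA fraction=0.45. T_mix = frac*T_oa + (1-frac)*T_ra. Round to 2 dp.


T_mix = 0.45*53.9 + 0.55*70.8 = 63.20 F

63.20 F


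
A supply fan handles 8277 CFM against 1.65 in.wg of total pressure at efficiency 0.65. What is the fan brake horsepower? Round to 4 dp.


BHP = 8277 * 1.65 / (6356 * 0.65) = 3.3057 hp

3.3057 hp


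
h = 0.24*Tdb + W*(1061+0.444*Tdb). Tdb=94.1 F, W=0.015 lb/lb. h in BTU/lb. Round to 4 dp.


h = 0.24*94.1 + 0.015*(1061+0.444*94.1) = 39.1257 BTU/lb

39.1257 BTU/lb


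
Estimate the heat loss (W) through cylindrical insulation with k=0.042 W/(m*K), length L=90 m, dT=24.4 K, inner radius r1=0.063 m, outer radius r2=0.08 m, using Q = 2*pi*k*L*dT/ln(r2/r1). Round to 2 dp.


Q = 2*pi*0.042*90*24.4/ln(0.08/0.063) = 2425.83 W

2425.83 W


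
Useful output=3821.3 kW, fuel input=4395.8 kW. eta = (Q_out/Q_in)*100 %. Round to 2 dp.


eta = (3821.3/4395.8)*100 = 86.93 %

86.93 %


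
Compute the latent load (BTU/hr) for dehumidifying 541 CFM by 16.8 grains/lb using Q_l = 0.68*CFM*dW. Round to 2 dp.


Q = 0.68 * 541 * 16.8 = 6180.38 BTU/hr

6180.38 BTU/hr


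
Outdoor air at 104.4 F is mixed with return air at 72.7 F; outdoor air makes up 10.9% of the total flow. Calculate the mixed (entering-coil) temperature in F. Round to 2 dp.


T_mix = 72.7 + (10.9/100)*(104.4-72.7) = 76.16 F

76.16 F


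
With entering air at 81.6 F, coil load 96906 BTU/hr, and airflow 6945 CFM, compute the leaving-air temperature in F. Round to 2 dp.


dT = 96906/(1.08*6945) = 12.9198
T_leave = 81.6 - 12.9198 = 68.68 F

68.68 F


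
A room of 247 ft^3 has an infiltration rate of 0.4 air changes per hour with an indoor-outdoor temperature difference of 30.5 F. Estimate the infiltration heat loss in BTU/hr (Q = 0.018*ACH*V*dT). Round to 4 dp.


Q = 0.018 * 0.4 * 247 * 30.5 = 54.2412 BTU/hr

54.2412 BTU/hr


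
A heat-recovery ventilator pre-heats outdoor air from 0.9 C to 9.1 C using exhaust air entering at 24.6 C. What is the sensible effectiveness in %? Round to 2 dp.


eff = (9.1-0.9)/(24.6-0.9)*100 = 34.60 %

34.60 %


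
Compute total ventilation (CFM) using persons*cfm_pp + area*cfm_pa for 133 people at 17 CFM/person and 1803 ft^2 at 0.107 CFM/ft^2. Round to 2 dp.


Total = 133*17 + 1803*0.107 = 2453.92 CFM

2453.92 CFM


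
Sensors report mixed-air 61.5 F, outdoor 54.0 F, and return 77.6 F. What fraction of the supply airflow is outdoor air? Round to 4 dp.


frac = (61.5 - 77.6) / (54.0 - 77.6) = 0.6822

0.6822


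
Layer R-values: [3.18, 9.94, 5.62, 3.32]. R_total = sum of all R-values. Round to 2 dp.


R_total = 3.18 + 9.94 + 5.62 + 3.32 = 22.06

22.06


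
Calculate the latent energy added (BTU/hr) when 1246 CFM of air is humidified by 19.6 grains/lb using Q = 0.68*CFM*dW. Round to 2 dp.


Q = 0.68 * 1246 * 19.6 = 16606.69 BTU/hr

16606.69 BTU/hr


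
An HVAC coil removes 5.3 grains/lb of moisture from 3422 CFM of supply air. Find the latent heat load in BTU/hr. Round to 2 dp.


Q = 0.68 * 3422 * 5.3 = 12332.89 BTU/hr

12332.89 BTU/hr


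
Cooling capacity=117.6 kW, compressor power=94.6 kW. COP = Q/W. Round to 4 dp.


COP = 117.6 / 94.6 = 1.2431

1.2431


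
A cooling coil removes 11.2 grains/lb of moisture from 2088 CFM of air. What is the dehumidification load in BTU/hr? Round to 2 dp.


Q = 0.68 * 2088 * 11.2 = 15902.21 BTU/hr

15902.21 BTU/hr


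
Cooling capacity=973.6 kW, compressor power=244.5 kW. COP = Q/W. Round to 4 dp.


COP = 973.6 / 244.5 = 3.9820

3.9820


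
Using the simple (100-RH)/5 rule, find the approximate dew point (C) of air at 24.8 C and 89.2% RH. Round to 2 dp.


Td = 24.8 - (100-89.2)/5 = 22.64 C

22.64 C


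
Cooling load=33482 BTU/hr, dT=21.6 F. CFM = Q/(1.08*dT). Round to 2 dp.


CFM = 33482 / (1.08 * 21.6) = 1435.27

1435.27 CFM


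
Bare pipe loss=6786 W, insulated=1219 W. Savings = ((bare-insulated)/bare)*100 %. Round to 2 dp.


Savings = ((6786-1219)/6786)*100 = 82.04 %

82.04 %


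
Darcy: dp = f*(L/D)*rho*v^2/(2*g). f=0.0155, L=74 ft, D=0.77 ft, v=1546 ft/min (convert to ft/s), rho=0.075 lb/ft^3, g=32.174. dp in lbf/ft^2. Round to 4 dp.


v_fps = 1546/60 = 25.7667 ft/s
dp = 0.0155*(74/0.77)*0.075*25.7667^2/(2*32.174) = 1.1527 lbf/ft^2

1.1527 lbf/ft^2


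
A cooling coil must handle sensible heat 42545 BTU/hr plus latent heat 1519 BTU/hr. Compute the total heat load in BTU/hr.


Qt = 42545 + 1519 = 44064 BTU/hr

44064 BTU/hr


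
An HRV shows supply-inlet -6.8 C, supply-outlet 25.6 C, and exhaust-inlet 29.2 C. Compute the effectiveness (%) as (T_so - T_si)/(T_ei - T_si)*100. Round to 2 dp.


eff = (25.6-(-6.8))/(29.2-(-6.8))*100 = 90.00 %

90.00 %


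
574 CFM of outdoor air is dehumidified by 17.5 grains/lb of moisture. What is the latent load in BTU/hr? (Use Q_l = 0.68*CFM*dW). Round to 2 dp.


Q = 0.68 * 574 * 17.5 = 6830.60 BTU/hr

6830.60 BTU/hr


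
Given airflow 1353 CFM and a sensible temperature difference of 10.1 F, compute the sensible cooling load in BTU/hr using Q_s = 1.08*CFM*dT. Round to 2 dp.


Q = 1.08 * 1353 * 10.1 = 14758.52 BTU/hr

14758.52 BTU/hr


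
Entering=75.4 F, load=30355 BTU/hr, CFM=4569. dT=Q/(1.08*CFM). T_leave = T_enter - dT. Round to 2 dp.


dT = 30355/(1.08*4569) = 6.1516
T_leave = 75.4 - 6.1516 = 69.25 F

69.25 F


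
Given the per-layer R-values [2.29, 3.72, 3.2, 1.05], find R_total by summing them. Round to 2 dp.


R_total = 2.29 + 3.72 + 3.2 + 1.05 = 10.26

10.26


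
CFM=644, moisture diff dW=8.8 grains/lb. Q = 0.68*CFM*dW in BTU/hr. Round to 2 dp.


Q = 0.68 * 644 * 8.8 = 3853.70 BTU/hr

3853.70 BTU/hr


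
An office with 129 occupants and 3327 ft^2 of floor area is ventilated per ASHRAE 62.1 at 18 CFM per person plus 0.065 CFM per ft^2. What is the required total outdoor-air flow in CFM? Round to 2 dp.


Total = 129*18 + 3327*0.065 = 2538.26 CFM

2538.26 CFM


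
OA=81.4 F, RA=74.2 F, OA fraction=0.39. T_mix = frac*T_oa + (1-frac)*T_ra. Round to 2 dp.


T_mix = 0.39*81.4 + 0.61*74.2 = 77.01 F

77.01 F


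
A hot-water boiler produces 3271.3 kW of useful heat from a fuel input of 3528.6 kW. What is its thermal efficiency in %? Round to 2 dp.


eta = (3271.3/3528.6)*100 = 92.71 %

92.71 %


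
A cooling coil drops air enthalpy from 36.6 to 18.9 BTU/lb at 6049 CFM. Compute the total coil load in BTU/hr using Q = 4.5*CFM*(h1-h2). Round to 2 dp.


Q = 4.5 * 6049 * (36.6 - 18.9) = 481802.85 BTU/hr

481802.85 BTU/hr


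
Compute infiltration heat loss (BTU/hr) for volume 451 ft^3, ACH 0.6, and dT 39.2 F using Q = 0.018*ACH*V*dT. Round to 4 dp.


Q = 0.018 * 0.6 * 451 * 39.2 = 190.9354 BTU/hr

190.9354 BTU/hr


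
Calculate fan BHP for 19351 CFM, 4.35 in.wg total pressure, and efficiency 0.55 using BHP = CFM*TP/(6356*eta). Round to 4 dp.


BHP = 19351 * 4.35 / (6356 * 0.55) = 24.0794 hp

24.0794 hp


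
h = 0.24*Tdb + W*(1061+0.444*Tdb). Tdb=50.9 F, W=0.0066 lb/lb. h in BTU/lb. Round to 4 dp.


h = 0.24*50.9 + 0.0066*(1061+0.444*50.9) = 19.3678 BTU/lb

19.3678 BTU/lb


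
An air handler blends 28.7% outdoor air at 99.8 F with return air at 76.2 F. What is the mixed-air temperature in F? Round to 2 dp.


T_mix = 76.2 + (28.7/100)*(99.8-76.2) = 82.97 F

82.97 F


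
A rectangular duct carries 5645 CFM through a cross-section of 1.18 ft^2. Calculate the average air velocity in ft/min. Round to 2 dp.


V = 5645 / 1.18 = 4783.90 ft/min

4783.90 ft/min


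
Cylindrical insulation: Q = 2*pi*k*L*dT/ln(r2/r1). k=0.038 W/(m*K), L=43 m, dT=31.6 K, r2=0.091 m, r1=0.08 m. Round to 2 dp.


Q = 2*pi*0.038*43*31.6/ln(0.091/0.08) = 2518.21 W

2518.21 W


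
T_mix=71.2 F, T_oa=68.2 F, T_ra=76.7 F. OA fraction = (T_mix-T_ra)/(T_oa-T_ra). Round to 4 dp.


frac = (71.2 - 76.7) / (68.2 - 76.7) = 0.6471

0.6471


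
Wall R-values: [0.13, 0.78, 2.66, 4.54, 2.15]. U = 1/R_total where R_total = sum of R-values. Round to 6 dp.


R_total = 0.13 + 0.78 + 2.66 + 4.54 + 2.15 = 10.26
U = 1/10.26 = 0.097466

0.097466


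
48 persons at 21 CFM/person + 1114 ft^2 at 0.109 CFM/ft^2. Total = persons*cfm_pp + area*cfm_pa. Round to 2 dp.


Total = 48*21 + 1114*0.109 = 1129.43 CFM

1129.43 CFM


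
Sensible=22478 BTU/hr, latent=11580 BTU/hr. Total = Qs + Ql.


Qt = 22478 + 11580 = 34058 BTU/hr

34058 BTU/hr


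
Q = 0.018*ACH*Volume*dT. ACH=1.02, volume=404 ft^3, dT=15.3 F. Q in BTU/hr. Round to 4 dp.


Q = 0.018 * 1.02 * 404 * 15.3 = 113.4868 BTU/hr

113.4868 BTU/hr


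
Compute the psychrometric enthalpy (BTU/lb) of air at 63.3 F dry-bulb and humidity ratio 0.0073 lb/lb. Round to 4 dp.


h = 0.24*63.3 + 0.0073*(1061+0.444*63.3) = 23.1425 BTU/lb

23.1425 BTU/lb


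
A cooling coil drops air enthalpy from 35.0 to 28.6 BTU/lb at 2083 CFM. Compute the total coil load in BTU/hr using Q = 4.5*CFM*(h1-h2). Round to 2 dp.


Q = 4.5 * 2083 * (35.0 - 28.6) = 59990.40 BTU/hr

59990.40 BTU/hr


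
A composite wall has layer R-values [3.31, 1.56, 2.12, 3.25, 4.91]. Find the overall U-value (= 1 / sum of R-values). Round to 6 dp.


R_total = 3.31 + 1.56 + 2.12 + 3.25 + 4.91 = 15.15
U = 1/15.15 = 0.066007

0.066007


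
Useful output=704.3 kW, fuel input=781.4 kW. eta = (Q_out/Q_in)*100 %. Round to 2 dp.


eta = (704.3/781.4)*100 = 90.13 %

90.13 %


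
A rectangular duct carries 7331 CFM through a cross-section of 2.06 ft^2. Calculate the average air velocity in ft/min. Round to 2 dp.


V = 7331 / 2.06 = 3558.74 ft/min

3558.74 ft/min


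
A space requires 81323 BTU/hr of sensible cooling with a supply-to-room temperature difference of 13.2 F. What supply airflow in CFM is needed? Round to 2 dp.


CFM = 81323 / (1.08 * 13.2) = 5704.48

5704.48 CFM


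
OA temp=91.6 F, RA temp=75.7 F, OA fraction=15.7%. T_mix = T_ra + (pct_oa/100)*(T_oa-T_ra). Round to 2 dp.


T_mix = 75.7 + (15.7/100)*(91.6-75.7) = 78.20 F

78.20 F


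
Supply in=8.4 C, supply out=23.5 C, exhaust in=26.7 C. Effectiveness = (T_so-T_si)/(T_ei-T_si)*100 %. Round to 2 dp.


eff = (23.5-8.4)/(26.7-8.4)*100 = 82.51 %

82.51 %


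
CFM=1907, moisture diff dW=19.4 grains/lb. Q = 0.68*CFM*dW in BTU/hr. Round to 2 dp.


Q = 0.68 * 1907 * 19.4 = 25157.14 BTU/hr

25157.14 BTU/hr


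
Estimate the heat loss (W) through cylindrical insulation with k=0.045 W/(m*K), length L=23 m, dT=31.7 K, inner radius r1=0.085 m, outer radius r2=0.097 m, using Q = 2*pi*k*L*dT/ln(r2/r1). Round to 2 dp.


Q = 2*pi*0.045*23*31.7/ln(0.097/0.085) = 1561.02 W

1561.02 W


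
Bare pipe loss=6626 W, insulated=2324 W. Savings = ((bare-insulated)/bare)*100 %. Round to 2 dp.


Savings = ((6626-2324)/6626)*100 = 64.93 %

64.93 %


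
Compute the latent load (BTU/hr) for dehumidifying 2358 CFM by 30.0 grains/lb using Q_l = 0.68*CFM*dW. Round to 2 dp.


Q = 0.68 * 2358 * 30.0 = 48103.20 BTU/hr

48103.20 BTU/hr


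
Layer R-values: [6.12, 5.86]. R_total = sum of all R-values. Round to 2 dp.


R_total = 6.12 + 5.86 = 11.98

11.98


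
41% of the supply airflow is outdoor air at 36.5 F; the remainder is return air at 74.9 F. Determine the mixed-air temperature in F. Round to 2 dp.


T_mix = 0.41*36.5 + 0.59*74.9 = 59.16 F

59.16 F


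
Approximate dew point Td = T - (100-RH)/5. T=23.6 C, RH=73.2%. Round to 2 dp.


Td = 23.6 - (100-73.2)/5 = 18.24 C

18.24 C


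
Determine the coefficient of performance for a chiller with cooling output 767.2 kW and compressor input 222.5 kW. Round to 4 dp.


COP = 767.2 / 222.5 = 3.4481

3.4481


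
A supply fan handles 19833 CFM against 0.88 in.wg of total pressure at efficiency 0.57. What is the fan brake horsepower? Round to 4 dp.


BHP = 19833 * 0.88 / (6356 * 0.57) = 4.8174 hp

4.8174 hp


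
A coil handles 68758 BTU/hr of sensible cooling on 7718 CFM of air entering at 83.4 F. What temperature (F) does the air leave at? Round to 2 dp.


dT = 68758/(1.08*7718) = 8.2489
T_leave = 83.4 - 8.2489 = 75.15 F

75.15 F


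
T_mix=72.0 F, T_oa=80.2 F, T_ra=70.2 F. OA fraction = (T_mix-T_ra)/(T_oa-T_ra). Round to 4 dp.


frac = (72.0 - 70.2) / (80.2 - 70.2) = 0.1800

0.1800


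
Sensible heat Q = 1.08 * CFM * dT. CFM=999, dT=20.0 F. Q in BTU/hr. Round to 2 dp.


Q = 1.08 * 999 * 20.0 = 21578.40 BTU/hr

21578.40 BTU/hr


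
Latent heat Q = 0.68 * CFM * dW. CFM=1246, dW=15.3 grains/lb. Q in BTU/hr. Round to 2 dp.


Q = 0.68 * 1246 * 15.3 = 12963.38 BTU/hr

12963.38 BTU/hr


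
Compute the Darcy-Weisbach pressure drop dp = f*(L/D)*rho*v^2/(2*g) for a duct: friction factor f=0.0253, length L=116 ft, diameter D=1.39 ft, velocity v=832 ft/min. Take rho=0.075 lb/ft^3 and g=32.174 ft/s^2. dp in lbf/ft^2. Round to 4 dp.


v_fps = 832/60 = 13.8667 ft/s
dp = 0.0253*(116/1.39)*0.075*13.8667^2/(2*32.174) = 0.4732 lbf/ft^2

0.4732 lbf/ft^2


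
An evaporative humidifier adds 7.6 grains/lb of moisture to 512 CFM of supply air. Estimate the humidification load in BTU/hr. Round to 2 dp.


Q = 0.68 * 512 * 7.6 = 2646.02 BTU/hr

2646.02 BTU/hr


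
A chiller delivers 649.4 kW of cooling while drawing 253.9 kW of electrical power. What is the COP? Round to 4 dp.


COP = 649.4 / 253.9 = 2.5577

2.5577


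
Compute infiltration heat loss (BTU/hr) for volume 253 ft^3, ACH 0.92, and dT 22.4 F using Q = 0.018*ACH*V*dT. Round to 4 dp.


Q = 0.018 * 0.92 * 253 * 22.4 = 93.8488 BTU/hr

93.8488 BTU/hr


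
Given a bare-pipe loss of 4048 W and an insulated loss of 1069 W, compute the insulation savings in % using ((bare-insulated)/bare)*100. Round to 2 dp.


Savings = ((4048-1069)/4048)*100 = 73.59 %

73.59 %


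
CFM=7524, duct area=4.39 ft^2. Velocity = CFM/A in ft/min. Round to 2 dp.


V = 7524 / 4.39 = 1713.90 ft/min

1713.90 ft/min


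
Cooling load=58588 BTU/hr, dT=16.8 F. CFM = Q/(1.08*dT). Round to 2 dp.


CFM = 58588 / (1.08 * 16.8) = 3229.06

3229.06 CFM


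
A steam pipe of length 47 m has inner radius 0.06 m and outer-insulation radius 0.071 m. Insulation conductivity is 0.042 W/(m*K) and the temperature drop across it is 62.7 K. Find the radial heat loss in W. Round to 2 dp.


Q = 2*pi*0.042*47*62.7/ln(0.071/0.06) = 4619.76 W

4619.76 W


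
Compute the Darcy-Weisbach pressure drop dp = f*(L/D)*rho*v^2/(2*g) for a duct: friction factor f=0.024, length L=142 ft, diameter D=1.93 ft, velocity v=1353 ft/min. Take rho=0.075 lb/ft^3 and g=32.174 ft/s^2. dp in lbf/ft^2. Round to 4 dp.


v_fps = 1353/60 = 22.55 ft/s
dp = 0.024*(142/1.93)*0.075*22.55^2/(2*32.174) = 1.0466 lbf/ft^2

1.0466 lbf/ft^2


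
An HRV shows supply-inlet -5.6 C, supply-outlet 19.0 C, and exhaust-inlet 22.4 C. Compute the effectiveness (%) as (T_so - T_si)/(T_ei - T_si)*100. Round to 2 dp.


eff = (19.0-(-5.6))/(22.4-(-5.6))*100 = 87.86 %

87.86 %


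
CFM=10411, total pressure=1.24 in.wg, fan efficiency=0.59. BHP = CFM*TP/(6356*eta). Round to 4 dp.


BHP = 10411 * 1.24 / (6356 * 0.59) = 3.4425 hp

3.4425 hp


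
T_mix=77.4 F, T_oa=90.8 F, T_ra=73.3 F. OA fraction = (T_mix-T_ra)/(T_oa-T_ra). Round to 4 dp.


frac = (77.4 - 73.3) / (90.8 - 73.3) = 0.2343

0.2343


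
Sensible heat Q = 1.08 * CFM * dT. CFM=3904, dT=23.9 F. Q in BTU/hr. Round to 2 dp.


Q = 1.08 * 3904 * 23.9 = 100770.05 BTU/hr

100770.05 BTU/hr


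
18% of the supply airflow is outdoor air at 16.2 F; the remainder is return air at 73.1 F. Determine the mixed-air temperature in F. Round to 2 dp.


T_mix = 0.18*16.2 + 0.82*73.1 = 62.86 F

62.86 F


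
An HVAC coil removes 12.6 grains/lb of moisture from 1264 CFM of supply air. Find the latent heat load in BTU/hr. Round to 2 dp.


Q = 0.68 * 1264 * 12.6 = 10829.95 BTU/hr

10829.95 BTU/hr


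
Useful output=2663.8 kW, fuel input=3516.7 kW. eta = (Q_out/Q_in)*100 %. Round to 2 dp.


eta = (2663.8/3516.7)*100 = 75.75 %

75.75 %


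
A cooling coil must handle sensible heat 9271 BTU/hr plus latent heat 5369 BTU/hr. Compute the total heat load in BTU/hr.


Qt = 9271 + 5369 = 14640 BTU/hr

14640 BTU/hr


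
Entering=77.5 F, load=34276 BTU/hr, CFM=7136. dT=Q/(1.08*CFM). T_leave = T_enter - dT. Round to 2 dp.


dT = 34276/(1.08*7136) = 4.4475
T_leave = 77.5 - 4.4475 = 73.05 F

73.05 F
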